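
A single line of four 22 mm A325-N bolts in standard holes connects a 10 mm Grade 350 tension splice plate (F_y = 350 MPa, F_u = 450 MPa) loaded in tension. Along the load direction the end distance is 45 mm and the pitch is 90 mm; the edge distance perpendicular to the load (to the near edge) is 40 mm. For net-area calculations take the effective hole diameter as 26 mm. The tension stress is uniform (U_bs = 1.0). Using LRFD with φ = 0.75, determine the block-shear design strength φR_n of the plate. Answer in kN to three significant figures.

Shear plane L_v = 45 + 3·90 = 315 mm; A_gv = 315 × 10 = 3150 mm².
A_nv = (315 − 3.5·26) × 10 = 2240 mm².
A_nt = (40 − 0.5·26) × 10 = 270 mm².
0.6 F_u A_nv = 604.8 kN; 0.6 F_y A_gv = 661.5 kN → shear rupture governs the shear term.
R_n = 604.8 + 1.0 × 450 × 270 / 1000 = 726.3 kN.
Design strength φR_n = 0.75 × 726.3 = 545 kN.

545 kN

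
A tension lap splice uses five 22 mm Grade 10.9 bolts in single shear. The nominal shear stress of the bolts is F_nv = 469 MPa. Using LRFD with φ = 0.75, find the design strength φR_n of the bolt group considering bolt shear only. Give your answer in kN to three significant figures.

A_b = π × 22² / 4 = 380.1 mm².
R_n = F_nv · A_b · n · n_s = 469 × 380.1 × 5 × 1 / 1000 = 891.4 kN.
Design strength φR_n = 0.75 × 891.4 = 669 kN.

669 kN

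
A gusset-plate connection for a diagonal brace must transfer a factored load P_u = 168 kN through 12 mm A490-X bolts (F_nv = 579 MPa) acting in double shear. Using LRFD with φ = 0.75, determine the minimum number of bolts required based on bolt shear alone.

A_b = π·12²/4 = 113.1 mm².
Per-bolt design strength φR_n = 0.75 × 579 × 113.1 × 2 / 1000 = 98.23 kN.
n ≥ 168 / 98.23 = 1.71 → use 2 bolts.

2 bolts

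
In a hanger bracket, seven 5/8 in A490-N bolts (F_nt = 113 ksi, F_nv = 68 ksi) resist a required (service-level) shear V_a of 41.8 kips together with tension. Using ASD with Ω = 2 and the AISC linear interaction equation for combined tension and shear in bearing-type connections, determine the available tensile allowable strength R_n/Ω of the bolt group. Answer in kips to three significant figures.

88.3 kips

A_b = π·0.625²/4 = 0.3068 in²; f_rv = 41.8 / (7 × 0.3068) = 19.46 ksi.
F'_nt = 1.3 F_nt − (Ω F_nt / F_nv) f_rv = 1.3·113 − (2·113/68)·19.46 = 82.21 ksi, capped at F_nt → F'_nt = 82.21 ksi.
R_n = F'_nt · A_b · n = 82.21 × 0.3068 × 7 = 176.6 kips.
Allowable strength R_n/Ω = 176.6 / 2 = 88.3 kips.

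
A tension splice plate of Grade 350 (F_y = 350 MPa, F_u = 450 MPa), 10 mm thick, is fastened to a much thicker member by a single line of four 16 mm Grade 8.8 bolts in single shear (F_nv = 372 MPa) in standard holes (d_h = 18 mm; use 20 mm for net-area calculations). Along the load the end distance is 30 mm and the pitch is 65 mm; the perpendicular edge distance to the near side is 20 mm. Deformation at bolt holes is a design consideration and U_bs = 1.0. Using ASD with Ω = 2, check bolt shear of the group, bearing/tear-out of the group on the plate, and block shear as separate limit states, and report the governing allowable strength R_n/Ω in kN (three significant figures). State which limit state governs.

150 kN (bolt shear governs)

Bolt shear: A_b = π·16²/4 = 201.1 mm²; R_n = 372 × 201.1 × 4 × 1 / 1000 = 299.2 kN → 299.2 / 2 = 150 kN.
Bearing: edge l_c = 21, r_n = 113.4 kN; interior l_c = 47, r_n = 172.8 kN; R_n = 113.4 + 3·172.8 = 631.8 kN → 316 kN.
Block shear: A_gv = 2250, A_nv = 1550, A_nt = 100 mm²; R_n = min(0.6F_uA_nv, 0.6F_yA_gv) + U_bs·F_u·A_nt = 463.5 kN → 232 kN.
Bolt shear governs: 150 kN.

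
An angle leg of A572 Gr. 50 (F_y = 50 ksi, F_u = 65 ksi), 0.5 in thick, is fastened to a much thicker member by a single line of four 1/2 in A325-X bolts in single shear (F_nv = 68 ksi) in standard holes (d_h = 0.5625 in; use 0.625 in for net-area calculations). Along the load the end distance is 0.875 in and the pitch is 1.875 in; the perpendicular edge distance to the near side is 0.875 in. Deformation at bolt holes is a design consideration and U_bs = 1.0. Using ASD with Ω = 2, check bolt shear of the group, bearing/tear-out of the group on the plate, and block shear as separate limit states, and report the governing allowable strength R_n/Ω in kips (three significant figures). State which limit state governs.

26.7 kips (bolt shear governs)

Bolt shear: A_b = π·0.5²/4 = 0.1963 in²; R_n = 68 × 0.1963 × 4 × 1 = 53.41 kips → 53.41 / 2 = 26.7 kips.
Bearing: edge l_c = 0.5938, r_n = 23.16 kips; interior l_c = 1.312, r_n = 39 kips; R_n = 23.16 + 3·39 = 140.2 kips → 70.1 kips.
Block shear: A_gv = 3.25, A_nv = 2.156, A_nt = 0.2812 in²; R_n = min(0.6F_uA_nv, 0.6F_yA_gv) + U_bs·F_u·A_nt = 102.4 kips → 51.2 kips.
Bolt shear governs: 26.7 kips.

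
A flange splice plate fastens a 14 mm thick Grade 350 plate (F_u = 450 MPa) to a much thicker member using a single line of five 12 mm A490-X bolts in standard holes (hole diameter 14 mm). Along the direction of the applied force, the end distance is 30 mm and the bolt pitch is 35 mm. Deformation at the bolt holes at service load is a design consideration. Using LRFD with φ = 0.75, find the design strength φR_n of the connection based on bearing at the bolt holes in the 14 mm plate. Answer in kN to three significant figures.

607 kN

Per bolt r_n = 1.2 l_c t F_u ≤ 2.4 d t F_u; upper limit = 2.4 × 12 × 14 × 450 / 1000 = 181.4 kN.
Edge bolt: l_c = 30 − 14/2 = 23 mm → 1.2 × 23 × 14 × 450 / 1000 = 173.9 → r_n = 173.9 kN.
Interior bolts: l_c = 35 − 14 = 21 mm → 1.2 × 21 × 14 × 450 / 1000 = 158.8 → r_n = 158.8 kN.
R_n = 1 × 173.9 + 4 × 158.8 = 808.9 kN.
Design strength φR_n = 0.75 × 808.9 = 607 kN.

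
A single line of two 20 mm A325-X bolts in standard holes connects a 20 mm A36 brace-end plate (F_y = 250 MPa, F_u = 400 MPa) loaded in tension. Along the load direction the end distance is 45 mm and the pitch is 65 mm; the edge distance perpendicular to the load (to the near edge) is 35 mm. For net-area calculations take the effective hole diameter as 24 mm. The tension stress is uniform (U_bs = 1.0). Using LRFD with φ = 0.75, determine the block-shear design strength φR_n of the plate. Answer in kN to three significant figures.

Shear plane L_v = 45 + 1·65 = 110 mm; A_gv = 110 × 20 = 2200 mm².
A_nv = (110 − 1.5·24) × 20 = 1480 mm².
A_nt = (35 − 0.5·24) × 20 = 460 mm².
0.6 F_u A_nv = 355.2 kN; 0.6 F_y A_gv = 330 kN → shear yielding governs the shear term.
R_n = 330 + 1.0 × 400 × 460 / 1000 = 514 kN.
Design strength φR_n = 0.75 × 514 = 386 kN.

386 kN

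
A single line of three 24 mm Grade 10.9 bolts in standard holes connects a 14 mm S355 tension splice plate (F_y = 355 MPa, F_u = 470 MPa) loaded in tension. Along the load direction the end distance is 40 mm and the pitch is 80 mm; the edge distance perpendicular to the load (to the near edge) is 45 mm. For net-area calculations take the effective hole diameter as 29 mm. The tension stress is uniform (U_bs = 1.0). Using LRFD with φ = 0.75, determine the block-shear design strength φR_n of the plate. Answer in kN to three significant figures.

528 kN

Shear plane L_v = 40 + 2·80 = 200 mm; A_gv = 200 × 14 = 2800 mm².
A_nv = (200 − 2.5·29) × 14 = 1785 mm².
A_nt = (45 − 0.5·29) × 14 = 427 mm².
0.6 F_u A_nv = 503.4 kN; 0.6 F_y A_gv = 596.4 kN → shear rupture governs the shear term.
R_n = 503.4 + 1.0 × 470 × 427 / 1000 = 704.1 kN.
Design strength φR_n = 0.75 × 704.1 = 528 kN.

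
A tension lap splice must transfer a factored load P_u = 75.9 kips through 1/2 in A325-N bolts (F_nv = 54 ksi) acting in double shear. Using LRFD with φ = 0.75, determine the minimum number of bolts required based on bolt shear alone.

A_b = π·0.5²/4 = 0.1963 in².
Per-bolt design strength φR_n = 0.75 × 54 × 0.1963 × 2 = 15.9 kips.
n ≥ 75.9 / 15.9 = 4.772 → use 5 bolts.

5 bolts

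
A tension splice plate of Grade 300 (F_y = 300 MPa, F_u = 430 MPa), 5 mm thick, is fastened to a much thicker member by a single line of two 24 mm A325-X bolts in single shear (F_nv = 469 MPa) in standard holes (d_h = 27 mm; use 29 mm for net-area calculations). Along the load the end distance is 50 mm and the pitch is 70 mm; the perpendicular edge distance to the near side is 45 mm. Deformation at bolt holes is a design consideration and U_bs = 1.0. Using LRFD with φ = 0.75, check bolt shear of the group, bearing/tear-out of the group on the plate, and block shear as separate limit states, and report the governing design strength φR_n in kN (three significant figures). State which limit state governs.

123 kN (block shear governs)

Bolt shear: A_b = π·24²/4 = 452.4 mm²; R_n = 469 × 452.4 × 2 × 1 / 1000 = 424.3 kN → 0.75 × 424.3 = 318 kN.
Bearing: edge l_c = 36.5, r_n = 94.17 kN; interior l_c = 43, r_n = 110.9 kN; R_n = 94.17 + 1·110.9 = 205.1 kN → 154 kN.
Block shear: A_gv = 600, A_nv = 382.5, A_nt = 152.5 mm²; R_n = min(0.6F_uA_nv, 0.6F_yA_gv) + U_bs·F_u·A_nt = 164.3 kN → 123 kN.
Block shear governs: 123 kN.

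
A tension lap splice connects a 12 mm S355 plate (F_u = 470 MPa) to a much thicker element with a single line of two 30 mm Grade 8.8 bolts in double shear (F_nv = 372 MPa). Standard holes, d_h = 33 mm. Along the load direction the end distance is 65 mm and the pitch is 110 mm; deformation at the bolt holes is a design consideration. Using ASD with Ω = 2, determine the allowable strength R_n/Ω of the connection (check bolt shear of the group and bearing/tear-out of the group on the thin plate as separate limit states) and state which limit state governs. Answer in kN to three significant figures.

367 kN (bearing governs)

Bolt shear: A_b = π·30²/4 = 706.9 mm²; R_n = 372 × 706.9 × 2 × 2 / 1000 = 1052 kN → 1052 / 2 = 526 kN.
Bearing (1.2 l_c t F_u ≤ 2.4 d t F_u): upper limit = 2.4·30·12·470 / 1000 = 406.1 kN.
  Edge l_c = 65 − 33/2 = 48.5 → r_n = 328.2 kN; interior l_c = 110 − 33 = 77 → r_n = 406.1 kN.
  R_n,bearing = 1·328.2 + 1·406.1 = 734.3 kN → 734.3 / 2 = 367 kN.
Bearing governs: 367 kN.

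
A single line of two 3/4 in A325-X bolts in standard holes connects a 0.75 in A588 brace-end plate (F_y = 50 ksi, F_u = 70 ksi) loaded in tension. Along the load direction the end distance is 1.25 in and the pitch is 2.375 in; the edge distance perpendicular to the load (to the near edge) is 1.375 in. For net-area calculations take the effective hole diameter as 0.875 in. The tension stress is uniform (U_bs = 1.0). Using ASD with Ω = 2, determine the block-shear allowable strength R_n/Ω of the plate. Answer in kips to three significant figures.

Shear plane L_v = 1.25 + 1·2.375 = 3.625 in; A_gv = 3.625 × 0.75 = 2.719 in².
A_nv = (3.625 − 1.5·0.875) × 0.75 = 1.734 in².
A_nt = (1.375 − 0.5·0.875) × 0.75 = 0.7031 in².
0.6 F_u A_nv = 72.84 kips; 0.6 F_y A_gv = 81.56 kips → shear rupture governs the shear term.
R_n = 72.84 + 1.0 × 70 × 0.7031 = 122.1 kips.
Allowable strength R_n/Ω = 122.1 / 2 = 61 kips.

61 kips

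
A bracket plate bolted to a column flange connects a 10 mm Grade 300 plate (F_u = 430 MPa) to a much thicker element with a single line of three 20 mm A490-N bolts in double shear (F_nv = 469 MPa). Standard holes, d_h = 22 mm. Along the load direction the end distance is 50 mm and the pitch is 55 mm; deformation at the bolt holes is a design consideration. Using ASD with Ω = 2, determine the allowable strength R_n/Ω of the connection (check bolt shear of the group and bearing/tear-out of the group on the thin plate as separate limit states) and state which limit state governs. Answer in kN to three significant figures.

271 kN (bearing governs)

Bolt shear: A_b = π·20²/4 = 314.2 mm²; R_n = 469 × 314.2 × 3 × 2 / 1000 = 884 kN → 884 / 2 = 442 kN.
Bearing (1.2 l_c t F_u ≤ 2.4 d t F_u): upper limit = 2.4·20·10·430 / 1000 = 206.4 kN.
  Edge l_c = 50 − 22/2 = 39 → r_n = 201.2 kN; interior l_c = 55 − 22 = 33 → r_n = 170.3 kN.
  R_n,bearing = 1·201.2 + 2·170.3 = 541.8 kN → 541.8 / 2 = 271 kN.
Bearing governs: 271 kN.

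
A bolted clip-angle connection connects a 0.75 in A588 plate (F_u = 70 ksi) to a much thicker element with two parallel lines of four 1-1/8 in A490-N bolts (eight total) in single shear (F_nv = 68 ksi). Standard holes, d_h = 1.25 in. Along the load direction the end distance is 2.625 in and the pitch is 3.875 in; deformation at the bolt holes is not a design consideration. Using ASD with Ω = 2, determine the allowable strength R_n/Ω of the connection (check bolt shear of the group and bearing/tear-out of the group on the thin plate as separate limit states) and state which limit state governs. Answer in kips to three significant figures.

270 kips (bolt shear governs)

Bolt shear: A_b = π·1.125²/4 = 0.994 in²; R_n = 68 × 0.994 × 8 × 1 = 540.7 kips → 540.7 / 2 = 270 kips.
Bearing (1.5 l_c t F_u ≤ 3.0 d t F_u): upper limit = 3.0·1.125·0.75·70 = 177.2 kips.
  Edge l_c = 2.625 − 1.25/2 = 2 → r_n = 157.5 kips; interior l_c = 3.875 − 1.25 = 2.625 → r_n = 177.2 kips.
  R_n,bearing = 2·157.5 + 6·177.2 = 1378 kips → 1378 / 2 = 689 kips.
Bolt shear governs: 270 kips.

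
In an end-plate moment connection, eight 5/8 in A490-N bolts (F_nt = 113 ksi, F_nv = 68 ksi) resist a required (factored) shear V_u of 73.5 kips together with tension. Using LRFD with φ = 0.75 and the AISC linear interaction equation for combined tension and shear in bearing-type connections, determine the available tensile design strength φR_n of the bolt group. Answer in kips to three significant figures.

148 kips

A_b = π·0.625²/4 = 0.3068 in²; f_rv = 73.5 / (8 × 0.3068) = 29.95 ksi.
F'_nt = 1.3 F_nt − (F_nt / φF_nv) f_rv = 1.3·113 − (113/(0.75·68))·29.95 = 80.55 ksi, capped at F_nt → F'_nt = 80.55 ksi.
R_n = F'_nt · A_b · n = 80.55 × 0.3068 × 8 = 197.7 kips.
Design strength φR_n = 0.75 × 197.7 = 148 kips.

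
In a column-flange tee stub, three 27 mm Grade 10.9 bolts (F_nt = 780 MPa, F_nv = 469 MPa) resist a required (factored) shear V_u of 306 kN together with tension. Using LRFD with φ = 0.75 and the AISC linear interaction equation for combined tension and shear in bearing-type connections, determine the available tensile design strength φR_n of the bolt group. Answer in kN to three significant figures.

797 kN

A_b = π·27²/4 = 572.6 mm²; f_rv = 306 × 1000 / (3 × 572.6) = 178.1 MPa.
F'_nt = 1.3 F_nt − (F_nt / φF_nv) f_rv = 1.3·780 − (780/(0.75·469))·178.1 = 619 MPa, capped at F_nt → F'_nt = 619 MPa.
R_n = F'_nt · A_b · n = 619 × 572.6 × 3 / 1000 = 1063 kN.
Design strength φR_n = 0.75 × 1063 = 797 kN.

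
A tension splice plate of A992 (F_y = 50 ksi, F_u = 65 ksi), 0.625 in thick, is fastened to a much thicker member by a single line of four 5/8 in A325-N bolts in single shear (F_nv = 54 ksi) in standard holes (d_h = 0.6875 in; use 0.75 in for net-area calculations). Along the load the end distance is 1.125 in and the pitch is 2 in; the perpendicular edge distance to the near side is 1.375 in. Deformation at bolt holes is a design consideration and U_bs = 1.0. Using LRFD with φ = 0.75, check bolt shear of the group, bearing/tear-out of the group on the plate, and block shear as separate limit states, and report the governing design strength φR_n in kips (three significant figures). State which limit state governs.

49.7 kips (bolt shear governs)

Bolt shear: A_b = π·0.625²/4 = 0.3068 in²; R_n = 54 × 0.3068 × 4 × 1 = 66.27 kips → 0.75 × 66.27 = 49.7 kips.
Bearing: edge l_c = 0.7812, r_n = 38.09 kips; interior l_c = 1.312, r_n = 60.94 kips; R_n = 38.09 + 3·60.94 = 220.9 kips → 166 kips.
Block shear: A_gv = 4.453, A_nv = 2.812, A_nt = 0.625 in²; R_n = min(0.6F_uA_nv, 0.6F_yA_gv) + U_bs·F_u·A_nt = 150.3 kips → 113 kips.
Bolt shear governs: 49.7 kips.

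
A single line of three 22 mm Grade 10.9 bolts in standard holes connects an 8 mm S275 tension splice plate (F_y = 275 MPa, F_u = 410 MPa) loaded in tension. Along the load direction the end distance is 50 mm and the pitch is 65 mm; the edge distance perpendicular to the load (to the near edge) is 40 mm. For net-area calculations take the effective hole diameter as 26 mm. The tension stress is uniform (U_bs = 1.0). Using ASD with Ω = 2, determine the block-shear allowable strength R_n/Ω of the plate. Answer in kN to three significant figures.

157 kN

Shear plane L_v = 50 + 2·65 = 180 mm; A_gv = 180 × 8 = 1440 mm².
A_nv = (180 − 2.5·26) × 8 = 920 mm².
A_nt = (40 − 0.5·26) × 8 = 216 mm².
0.6 F_u A_nv = 226.3 kN; 0.6 F_y A_gv = 237.6 kN → shear rupture governs the shear term.
R_n = 226.3 + 1.0 × 410 × 216 / 1000 = 314.9 kN.
Allowable strength R_n/Ω = 314.9 / 2 = 157 kN.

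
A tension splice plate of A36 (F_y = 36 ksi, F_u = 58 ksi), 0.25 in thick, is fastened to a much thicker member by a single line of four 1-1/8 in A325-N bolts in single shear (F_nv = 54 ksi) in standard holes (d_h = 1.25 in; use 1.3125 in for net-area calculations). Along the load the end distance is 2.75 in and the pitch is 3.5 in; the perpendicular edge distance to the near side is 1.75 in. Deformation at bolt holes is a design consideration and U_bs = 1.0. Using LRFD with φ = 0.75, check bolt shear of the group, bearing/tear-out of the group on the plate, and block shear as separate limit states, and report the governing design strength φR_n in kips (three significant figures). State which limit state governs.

Bolt shear: A_b = π·1.125²/4 = 0.994 in²; R_n = 54 × 0.994 × 4 × 1 = 214.7 kips → 0.75 × 214.7 = 161 kips.
Bearing: edge l_c = 2.125, r_n = 36.97 kips; interior l_c = 2.25, r_n = 39.15 kips; R_n = 36.97 + 3·39.15 = 154.4 kips → 116 kips.
Block shear: A_gv = 3.312, A_nv = 2.164, A_nt = 0.2734 in²; R_n = min(0.6F_uA_nv, 0.6F_yA_gv) + U_bs·F_u·A_nt = 87.41 kips → 65.6 kips.
Block shear governs: 65.6 kips.

65.6 kips (block shear governs)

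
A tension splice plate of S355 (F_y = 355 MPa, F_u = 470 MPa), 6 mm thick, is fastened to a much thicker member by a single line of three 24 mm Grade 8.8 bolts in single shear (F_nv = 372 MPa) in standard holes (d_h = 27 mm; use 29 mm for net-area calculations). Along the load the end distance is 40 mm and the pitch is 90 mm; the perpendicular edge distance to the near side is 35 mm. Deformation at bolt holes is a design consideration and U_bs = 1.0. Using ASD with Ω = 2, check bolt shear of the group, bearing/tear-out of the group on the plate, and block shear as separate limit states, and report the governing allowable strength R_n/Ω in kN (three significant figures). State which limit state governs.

154 kN (block shear governs)

Bolt shear: A_b = π·24²/4 = 452.4 mm²; R_n = 372 × 452.4 × 3 × 1 / 1000 = 504.9 kN → 504.9 / 2 = 252 kN.
Bearing: edge l_c = 26.5, r_n = 89.68 kN; interior l_c = 63, r_n = 162.4 kN; R_n = 89.68 + 2·162.4 = 414.5 kN → 207 kN.
Block shear: A_gv = 1320, A_nv = 885, A_nt = 123 mm²; R_n = min(0.6F_uA_nv, 0.6F_yA_gv) + U_bs·F_u·A_nt = 307.4 kN → 154 kN.
Block shear governs: 154 kN.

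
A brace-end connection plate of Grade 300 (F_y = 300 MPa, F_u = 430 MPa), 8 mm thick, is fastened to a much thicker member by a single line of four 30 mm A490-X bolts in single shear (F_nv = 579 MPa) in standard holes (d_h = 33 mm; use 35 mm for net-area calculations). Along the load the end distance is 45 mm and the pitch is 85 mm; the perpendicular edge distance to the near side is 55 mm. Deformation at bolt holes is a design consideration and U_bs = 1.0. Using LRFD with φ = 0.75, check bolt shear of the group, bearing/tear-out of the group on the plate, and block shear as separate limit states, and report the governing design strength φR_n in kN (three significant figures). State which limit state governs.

372 kN (block shear governs)

Bolt shear: A_b = π·30²/4 = 706.9 mm²; R_n = 579 × 706.9 × 4 × 1 / 1000 = 1637 kN → 0.75 × 1637 = 1230 kN.
Bearing: edge l_c = 28.5, r_n = 117.6 kN; interior l_c = 52, r_n = 214.7 kN; R_n = 117.6 + 3·214.7 = 761.6 kN → 571 kN.
Block shear: A_gv = 2400, A_nv = 1420, A_nt = 300 mm²; R_n = min(0.6F_uA_nv, 0.6F_yA_gv) + U_bs·F_u·A_nt = 495.4 kN → 372 kN.
Block shear governs: 372 kN.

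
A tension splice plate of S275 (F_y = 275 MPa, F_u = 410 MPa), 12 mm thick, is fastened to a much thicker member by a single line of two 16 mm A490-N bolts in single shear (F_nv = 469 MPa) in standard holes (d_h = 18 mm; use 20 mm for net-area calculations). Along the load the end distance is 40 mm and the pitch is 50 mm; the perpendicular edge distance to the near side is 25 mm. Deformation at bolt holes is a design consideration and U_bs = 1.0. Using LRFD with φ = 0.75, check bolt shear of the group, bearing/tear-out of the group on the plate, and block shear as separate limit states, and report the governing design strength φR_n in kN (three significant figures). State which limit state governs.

Bolt shear: A_b = π·16²/4 = 201.1 mm²; R_n = 469 × 201.1 × 2 × 1 / 1000 = 188.6 kN → 0.75 × 188.6 = 141 kN.
Bearing: edge l_c = 31, r_n = 183 kN; interior l_c = 32, r_n = 188.9 kN; R_n = 183 + 1·188.9 = 372 kN → 279 kN.
Block shear: A_gv = 1080, A_nv = 720, A_nt = 180 mm²; R_n = min(0.6F_uA_nv, 0.6F_yA_gv) + U_bs·F_u·A_nt = 250.9 kN → 188 kN.
Bolt shear governs: 141 kN.

141 kN (bolt shear governs)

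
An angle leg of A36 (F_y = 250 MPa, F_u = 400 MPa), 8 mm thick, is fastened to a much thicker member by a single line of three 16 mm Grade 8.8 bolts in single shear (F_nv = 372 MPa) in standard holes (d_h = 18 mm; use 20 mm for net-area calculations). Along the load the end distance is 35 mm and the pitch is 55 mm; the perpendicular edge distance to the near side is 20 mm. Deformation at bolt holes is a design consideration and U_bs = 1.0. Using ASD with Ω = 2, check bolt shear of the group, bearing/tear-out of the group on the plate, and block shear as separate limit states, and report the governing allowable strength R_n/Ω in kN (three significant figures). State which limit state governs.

Bolt shear: A_b = π·16²/4 = 201.1 mm²; R_n = 372 × 201.1 × 3 × 1 / 1000 = 224.4 kN → 224.4 / 2 = 112 kN.
Bearing: edge l_c = 26, r_n = 99.84 kN; interior l_c = 37, r_n = 122.9 kN; R_n = 99.84 + 2·122.9 = 345.6 kN → 173 kN.
Block shear: A_gv = 1160, A_nv = 760, A_nt = 80 mm²; R_n = min(0.6F_uA_nv, 0.6F_yA_gv) + U_bs·F_u·A_nt = 206 kN → 103 kN.
Block shear governs: 103 kN.

103 kN (block shear governs)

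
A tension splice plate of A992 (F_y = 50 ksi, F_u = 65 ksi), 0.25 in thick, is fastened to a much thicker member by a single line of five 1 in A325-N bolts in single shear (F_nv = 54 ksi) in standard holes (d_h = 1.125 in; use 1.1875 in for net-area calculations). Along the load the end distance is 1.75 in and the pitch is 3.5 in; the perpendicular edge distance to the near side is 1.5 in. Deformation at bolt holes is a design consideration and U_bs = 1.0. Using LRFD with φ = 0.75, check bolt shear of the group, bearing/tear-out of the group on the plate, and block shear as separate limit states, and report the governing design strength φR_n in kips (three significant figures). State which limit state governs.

Bolt shear: A_b = π·1²/4 = 0.7854 in²; R_n = 54 × 0.7854 × 5 × 1 = 212.1 kips → 0.75 × 212.1 = 159 kips.
Bearing: edge l_c = 1.188, r_n = 23.16 kips; interior l_c = 2.375, r_n = 39 kips; R_n = 23.16 + 4·39 = 179.2 kips → 134 kips.
Block shear: A_gv = 3.938, A_nv = 2.602, A_nt = 0.2266 in²; R_n = min(0.6F_uA_nv, 0.6F_yA_gv) + U_bs·F_u·A_nt = 116.2 kips → 87.1 kips.
Block shear governs: 87.1 kips.

87.1 kips (block shear governs)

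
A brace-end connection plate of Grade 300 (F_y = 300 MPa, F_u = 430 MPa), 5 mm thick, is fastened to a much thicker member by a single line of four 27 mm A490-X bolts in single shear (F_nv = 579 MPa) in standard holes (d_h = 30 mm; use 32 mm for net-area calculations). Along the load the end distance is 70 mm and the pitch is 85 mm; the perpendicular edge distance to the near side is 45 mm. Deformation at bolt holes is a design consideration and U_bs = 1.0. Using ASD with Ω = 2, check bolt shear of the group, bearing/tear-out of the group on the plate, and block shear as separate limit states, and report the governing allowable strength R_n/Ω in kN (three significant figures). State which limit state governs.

Bolt shear: A_b = π·27²/4 = 572.6 mm²; R_n = 579 × 572.6 × 4 × 1 / 1000 = 1326 kN → 1326 / 2 = 663 kN.
Bearing: edge l_c = 55, r_n = 139.3 kN; interior l_c = 55, r_n = 139.3 kN; R_n = 139.3 + 3·139.3 = 557.3 kN → 279 kN.
Block shear: A_gv = 1625, A_nv = 1065, A_nt = 145 mm²; R_n = min(0.6F_uA_nv, 0.6F_yA_gv) + U_bs·F_u·A_nt = 337.1 kN → 169 kN.
Block shear governs: 169 kN.

169 kN (block shear governs)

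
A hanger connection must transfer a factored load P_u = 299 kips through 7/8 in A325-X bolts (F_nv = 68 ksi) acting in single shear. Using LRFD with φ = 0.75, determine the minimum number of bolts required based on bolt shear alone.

A_b = π·0.875²/4 = 0.6013 in².
Per-bolt design strength φR_n = 0.75 × 68 × 0.6013 × 1 = 30.67 kips.
n ≥ 299 / 30.67 = 9.75 → use 10 bolts.

10 bolts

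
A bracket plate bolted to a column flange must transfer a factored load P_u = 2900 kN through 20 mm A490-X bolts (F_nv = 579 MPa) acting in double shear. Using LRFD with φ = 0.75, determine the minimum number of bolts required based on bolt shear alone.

11 bolts

A_b = π·20²/4 = 314.2 mm².
Per-bolt design strength φR_n = 0.75 × 579 × 314.2 × 2 / 1000 = 272.8 kN.
n ≥ 2900 / 272.8 = 10.63 → use 11 bolts.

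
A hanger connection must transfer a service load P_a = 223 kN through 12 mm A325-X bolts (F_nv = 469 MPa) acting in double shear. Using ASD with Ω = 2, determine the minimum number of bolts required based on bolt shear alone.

A_b = π·12²/4 = 113.1 mm².
Per-bolt allowable strength R_n/Ω = 469 × 113.1 × 2 / 1000 / 2 = 53.04 kN.
n ≥ 223 / 53.04 = 4.204 → use 5 bolts.

5 bolts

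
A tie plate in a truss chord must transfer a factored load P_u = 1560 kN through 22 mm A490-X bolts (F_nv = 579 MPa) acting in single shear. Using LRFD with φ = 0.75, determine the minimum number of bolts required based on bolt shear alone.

A_b = π·22²/4 = 380.1 mm².
Per-bolt design strength φR_n = 0.75 × 579 × 380.1 × 1 / 1000 = 165.1 kN.
n ≥ 1560 / 165.1 = 9.45 → use 10 bolts.

10 bolts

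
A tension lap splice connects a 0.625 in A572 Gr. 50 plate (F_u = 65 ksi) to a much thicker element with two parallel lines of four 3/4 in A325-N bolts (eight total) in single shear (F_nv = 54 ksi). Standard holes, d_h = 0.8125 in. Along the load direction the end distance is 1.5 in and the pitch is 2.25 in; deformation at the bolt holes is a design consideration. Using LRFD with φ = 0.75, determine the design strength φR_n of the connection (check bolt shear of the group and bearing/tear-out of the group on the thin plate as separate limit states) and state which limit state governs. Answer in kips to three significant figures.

143 kips (bolt shear governs)

Bolt shear: A_b = π·0.75²/4 = 0.4418 in²; R_n = 54 × 0.4418 × 8 × 1 = 190.9 kips → 0.75 × 190.9 = 143 kips.
Bearing (1.2 l_c t F_u ≤ 2.4 d t F_u): upper limit = 2.4·0.75·0.625·65 = 73.12 kips.
  Edge l_c = 1.5 − 0.8125/2 = 1.094 → r_n = 53.32 kips; interior l_c = 2.25 − 0.8125 = 1.438 → r_n = 70.08 kips.
  R_n,bearing = 2·53.32 + 6·70.08 = 527.1 kips → 0.75 × 527.1 = 395 kips.
Bolt shear governs: 143 kips.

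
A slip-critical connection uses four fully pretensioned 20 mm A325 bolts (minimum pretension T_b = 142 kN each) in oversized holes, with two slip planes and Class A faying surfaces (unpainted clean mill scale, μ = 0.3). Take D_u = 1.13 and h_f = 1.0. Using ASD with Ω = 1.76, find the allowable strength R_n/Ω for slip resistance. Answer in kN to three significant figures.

219 kN

R_n = μ · D_u · h_f · T_b · n_s · n_b = 0.3 × 1.13 × 1.0 × 142 × 2 × 4 = 385.1 kN.
Allowable strength R_n/Ω = 385.1 / 1.76 = 219 kN.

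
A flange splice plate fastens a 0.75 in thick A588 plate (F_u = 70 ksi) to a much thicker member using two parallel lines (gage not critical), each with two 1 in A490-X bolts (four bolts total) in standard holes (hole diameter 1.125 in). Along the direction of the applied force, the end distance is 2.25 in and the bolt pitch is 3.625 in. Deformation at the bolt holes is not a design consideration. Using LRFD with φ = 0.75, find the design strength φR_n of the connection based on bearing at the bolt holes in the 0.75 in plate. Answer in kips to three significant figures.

Per bolt r_n = 1.5 l_c t F_u ≤ 3.0 d t F_u; upper limit = 3.0 × 1 × 0.75 × 70 = 157.5 kips.
Edge bolt: l_c = 2.25 − 1.125/2 = 1.688 in → 1.5 × 1.688 × 0.75 × 70 = 132.9 → r_n = 132.9 kips.
Interior bolts: l_c = 3.625 − 1.125 = 2.5 in → 1.5 × 2.5 × 0.75 × 70 = 196.9 → r_n = 157.5 kips.
R_n = 2 × 132.9 + 2 × 157.5 = 580.8 kips.
Design strength φR_n = 0.75 × 580.8 = 436 kips.

436 kips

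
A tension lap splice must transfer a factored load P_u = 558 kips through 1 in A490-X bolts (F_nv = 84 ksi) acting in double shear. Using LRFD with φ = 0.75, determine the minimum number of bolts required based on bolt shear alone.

6 bolts

A_b = π·1²/4 = 0.7854 in².
Per-bolt design strength φR_n = 0.75 × 84 × 0.7854 × 2 = 98.96 kips.
n ≥ 558 / 98.96 = 5.639 → use 6 bolts.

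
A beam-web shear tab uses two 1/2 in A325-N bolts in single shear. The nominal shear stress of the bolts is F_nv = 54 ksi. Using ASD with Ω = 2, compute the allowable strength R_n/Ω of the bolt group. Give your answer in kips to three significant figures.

A_b = π × 0.5² / 4 = 0.1963 in².
R_n = F_nv · A_b · n · n_s = 54 × 0.1963 × 2 × 1 = 21.21 kips.
Allowable strength R_n/Ω = 21.21 / 2 = 10.6 kips.

10.6 kips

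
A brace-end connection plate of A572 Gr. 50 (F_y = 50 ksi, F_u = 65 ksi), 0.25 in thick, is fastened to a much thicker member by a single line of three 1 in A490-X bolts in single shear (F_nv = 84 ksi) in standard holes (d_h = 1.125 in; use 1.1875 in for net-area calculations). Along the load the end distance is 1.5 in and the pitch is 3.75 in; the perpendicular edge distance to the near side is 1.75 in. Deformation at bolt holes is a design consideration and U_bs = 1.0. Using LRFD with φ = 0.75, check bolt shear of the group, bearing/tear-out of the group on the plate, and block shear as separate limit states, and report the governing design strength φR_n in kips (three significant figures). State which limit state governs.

58.2 kips (block shear governs)

Bolt shear: A_b = π·1²/4 = 0.7854 in²; R_n = 84 × 0.7854 × 3 × 1 = 197.9 kips → 0.75 × 197.9 = 148 kips.
Bearing: edge l_c = 0.9375, r_n = 18.28 kips; interior l_c = 2.625, r_n = 39 kips; R_n = 18.28 + 2·39 = 96.28 kips → 72.2 kips.
Block shear: A_gv = 2.25, A_nv = 1.508, A_nt = 0.2891 in²; R_n = min(0.6F_uA_nv, 0.6F_yA_gv) + U_bs·F_u·A_nt = 77.59 kips → 58.2 kips.
Block shear governs: 58.2 kips.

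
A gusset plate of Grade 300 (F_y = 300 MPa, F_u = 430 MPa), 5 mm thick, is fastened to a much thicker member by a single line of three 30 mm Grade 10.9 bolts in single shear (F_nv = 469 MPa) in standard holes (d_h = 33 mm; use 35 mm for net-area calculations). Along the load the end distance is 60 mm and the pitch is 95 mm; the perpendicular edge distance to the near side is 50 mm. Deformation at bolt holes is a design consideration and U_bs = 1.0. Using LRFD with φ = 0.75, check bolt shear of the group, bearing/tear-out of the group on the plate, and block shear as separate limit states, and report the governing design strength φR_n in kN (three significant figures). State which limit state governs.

210 kN (block shear governs)

Bolt shear: A_b = π·30²/4 = 706.9 mm²; R_n = 469 × 706.9 × 3 × 1 / 1000 = 994.5 kN → 0.75 × 994.5 = 746 kN.
Bearing: edge l_c = 43.5, r_n = 112.2 kN; interior l_c = 62, r_n = 154.8 kN; R_n = 112.2 + 2·154.8 = 421.8 kN → 316 kN.
Block shear: A_gv = 1250, A_nv = 812.5, A_nt = 162.5 mm²; R_n = min(0.6F_uA_nv, 0.6F_yA_gv) + U_bs·F_u·A_nt = 279.5 kN → 210 kN.
Block shear governs: 210 kN.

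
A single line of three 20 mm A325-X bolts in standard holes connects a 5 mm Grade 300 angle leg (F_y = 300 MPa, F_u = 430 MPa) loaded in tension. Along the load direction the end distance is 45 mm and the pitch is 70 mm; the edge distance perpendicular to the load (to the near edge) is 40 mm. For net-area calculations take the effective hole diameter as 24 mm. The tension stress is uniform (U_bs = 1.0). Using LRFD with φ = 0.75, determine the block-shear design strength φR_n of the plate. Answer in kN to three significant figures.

166 kN

Shear plane L_v = 45 + 2·70 = 185 mm; A_gv = 185 × 5 = 925 mm².
A_nv = (185 − 2.5·24) × 5 = 625 mm².
A_nt = (40 − 0.5·24) × 5 = 140 mm².
0.6 F_u A_nv = 161.2 kN; 0.6 F_y A_gv = 166.5 kN → shear rupture governs the shear term.
R_n = 161.2 + 1.0 × 430 × 140 / 1000 = 221.4 kN.
Design strength φR_n = 0.75 × 221.4 = 166 kN.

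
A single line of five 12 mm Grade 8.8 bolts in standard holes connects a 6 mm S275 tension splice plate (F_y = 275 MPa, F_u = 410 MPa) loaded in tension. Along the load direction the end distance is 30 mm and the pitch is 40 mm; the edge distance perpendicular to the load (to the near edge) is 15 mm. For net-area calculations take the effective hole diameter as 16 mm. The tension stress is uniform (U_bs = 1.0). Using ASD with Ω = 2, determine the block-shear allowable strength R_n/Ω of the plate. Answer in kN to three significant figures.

Shear plane L_v = 30 + 4·40 = 190 mm; A_gv = 190 × 6 = 1140 mm².
A_nv = (190 − 4.5·16) × 6 = 708 mm².
A_nt = (15 − 0.5·16) × 6 = 42 mm².
0.6 F_u A_nv = 174.2 kN; 0.6 F_y A_gv = 188.1 kN → shear rupture governs the shear term.
R_n = 174.2 + 1.0 × 410 × 42 / 1000 = 191.4 kN.
Allowable strength R_n/Ω = 191.4 / 2 = 95.7 kN.

95.7 kN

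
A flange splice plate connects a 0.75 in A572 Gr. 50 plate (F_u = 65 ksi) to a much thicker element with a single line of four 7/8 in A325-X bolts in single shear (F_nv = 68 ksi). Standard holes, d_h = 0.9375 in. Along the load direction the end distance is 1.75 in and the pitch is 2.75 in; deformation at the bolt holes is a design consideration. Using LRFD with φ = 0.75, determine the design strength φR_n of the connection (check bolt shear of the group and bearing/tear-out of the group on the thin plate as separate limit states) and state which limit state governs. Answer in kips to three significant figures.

123 kips (bolt shear governs)

Bolt shear: A_b = π·0.875²/4 = 0.6013 in²; R_n = 68 × 0.6013 × 4 × 1 = 163.6 kips → 0.75 × 163.6 = 123 kips.
Bearing (1.2 l_c t F_u ≤ 2.4 d t F_u): upper limit = 2.4·0.875·0.75·65 = 102.4 kips.
  Edge l_c = 1.75 − 0.9375/2 = 1.281 → r_n = 74.95 kips; interior l_c = 2.75 − 0.9375 = 1.812 → r_n = 102.4 kips.
  R_n,bearing = 1·74.95 + 3·102.4 = 382.1 kips → 0.75 × 382.1 = 287 kips.
Bolt shear governs: 123 kips.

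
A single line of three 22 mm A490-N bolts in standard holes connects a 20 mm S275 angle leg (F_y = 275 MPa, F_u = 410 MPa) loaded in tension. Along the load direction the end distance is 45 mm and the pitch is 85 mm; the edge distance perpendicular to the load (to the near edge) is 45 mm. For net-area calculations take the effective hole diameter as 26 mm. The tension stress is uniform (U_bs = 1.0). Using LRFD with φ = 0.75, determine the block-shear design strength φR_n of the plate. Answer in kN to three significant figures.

Shear plane L_v = 45 + 2·85 = 215 mm; A_gv = 215 × 20 = 4300 mm².
A_nv = (215 − 2.5·26) × 20 = 3000 mm².
A_nt = (45 − 0.5·26) × 20 = 640 mm².
0.6 F_u A_nv = 738 kN; 0.6 F_y A_gv = 709.5 kN → shear yielding governs the shear term.
R_n = 709.5 + 1.0 × 410 × 640 / 1000 = 971.9 kN.
Design strength φR_n = 0.75 × 971.9 = 729 kN.

729 kN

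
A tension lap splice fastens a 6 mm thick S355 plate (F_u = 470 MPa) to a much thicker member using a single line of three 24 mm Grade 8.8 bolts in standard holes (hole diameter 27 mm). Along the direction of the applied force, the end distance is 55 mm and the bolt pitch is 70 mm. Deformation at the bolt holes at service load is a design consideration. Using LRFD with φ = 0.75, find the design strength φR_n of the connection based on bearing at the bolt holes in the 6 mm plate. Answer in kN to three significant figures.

324 kN

Per bolt r_n = 1.2 l_c t F_u ≤ 2.4 d t F_u; upper limit = 2.4 × 24 × 6 × 470 / 1000 = 162.4 kN.
Edge bolt: l_c = 55 − 27/2 = 41.5 mm → 1.2 × 41.5 × 6 × 470 / 1000 = 140.4 → r_n = 140.4 kN.
Interior bolts: l_c = 70 − 27 = 43 mm → 1.2 × 43 × 6 × 470 / 1000 = 145.5 → r_n = 145.5 kN.
R_n = 1 × 140.4 + 2 × 145.5 = 431.5 kN.
Design strength φR_n = 0.75 × 431.5 = 324 kN.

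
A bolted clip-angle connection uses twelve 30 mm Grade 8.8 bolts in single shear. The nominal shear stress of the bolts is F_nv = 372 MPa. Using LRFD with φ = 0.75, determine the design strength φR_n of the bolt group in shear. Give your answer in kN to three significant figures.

A_b = π × 30² / 4 = 706.9 mm².
R_n = F_nv · A_b · n · n_s = 372 × 706.9 × 12 × 1 / 1000 = 3155 kN.
Design strength φR_n = 0.75 × 3155 = 2370 kN.

2370 kN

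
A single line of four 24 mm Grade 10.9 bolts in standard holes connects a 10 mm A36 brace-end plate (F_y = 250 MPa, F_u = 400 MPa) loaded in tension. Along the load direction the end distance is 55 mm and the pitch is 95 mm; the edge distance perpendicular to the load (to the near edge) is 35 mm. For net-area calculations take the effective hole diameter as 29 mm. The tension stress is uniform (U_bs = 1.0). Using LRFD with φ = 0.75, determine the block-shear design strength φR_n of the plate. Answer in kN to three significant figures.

444 kN

Shear plane L_v = 55 + 3·95 = 340 mm; A_gv = 340 × 10 = 3400 mm².
A_nv = (340 − 3.5·29) × 10 = 2385 mm².
A_nt = (35 − 0.5·29) × 10 = 205 mm².
0.6 F_u A_nv = 572.4 kN; 0.6 F_y A_gv = 510 kN → shear yielding governs the shear term.
R_n = 510 + 1.0 × 400 × 205 / 1000 = 592 kN.
Design strength φR_n = 0.75 × 592 = 444 kN.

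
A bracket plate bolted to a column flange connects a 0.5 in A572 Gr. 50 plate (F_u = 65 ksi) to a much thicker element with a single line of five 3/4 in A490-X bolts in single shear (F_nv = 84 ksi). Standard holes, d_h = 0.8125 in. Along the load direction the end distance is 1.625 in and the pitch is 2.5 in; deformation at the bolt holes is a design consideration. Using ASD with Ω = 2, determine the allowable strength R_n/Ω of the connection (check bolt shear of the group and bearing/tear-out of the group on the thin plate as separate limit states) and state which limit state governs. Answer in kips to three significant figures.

92.8 kips (bolt shear governs)

Bolt shear: A_b = π·0.75²/4 = 0.4418 in²; R_n = 84 × 0.4418 × 5 × 1 = 185.6 kips → 185.6 / 2 = 92.8 kips.
Bearing (1.2 l_c t F_u ≤ 2.4 d t F_u): upper limit = 2.4·0.75·0.5·65 = 58.5 kips.
  Edge l_c = 1.625 − 0.8125/2 = 1.219 → r_n = 47.53 kips; interior l_c = 2.5 − 0.8125 = 1.688 → r_n = 58.5 kips.
  R_n,bearing = 1·47.53 + 4·58.5 = 281.5 kips → 281.5 / 2 = 141 kips.
Bolt shear governs: 92.8 kips.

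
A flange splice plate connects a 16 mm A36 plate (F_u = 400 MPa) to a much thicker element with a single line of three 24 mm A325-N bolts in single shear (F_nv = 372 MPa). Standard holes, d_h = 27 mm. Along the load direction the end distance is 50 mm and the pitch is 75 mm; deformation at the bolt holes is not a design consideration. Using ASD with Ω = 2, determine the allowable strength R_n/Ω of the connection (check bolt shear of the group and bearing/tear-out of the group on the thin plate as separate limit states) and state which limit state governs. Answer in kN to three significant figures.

Bolt shear: A_b = π·24²/4 = 452.4 mm²; R_n = 372 × 452.4 × 3 × 1 / 1000 = 504.9 kN → 504.9 / 2 = 252 kN.
Bearing (1.5 l_c t F_u ≤ 3.0 d t F_u): upper limit = 3.0·24·16·400 / 1000 = 460.8 kN.
  Edge l_c = 50 − 27/2 = 36.5 → r_n = 350.4 kN; interior l_c = 75 − 27 = 48 → r_n = 460.8 kN.
  R_n,bearing = 1·350.4 + 2·460.8 = 1272 kN → 1272 / 2 = 636 kN.
Bolt shear governs: 252 kN.

252 kN (bolt shear governs)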